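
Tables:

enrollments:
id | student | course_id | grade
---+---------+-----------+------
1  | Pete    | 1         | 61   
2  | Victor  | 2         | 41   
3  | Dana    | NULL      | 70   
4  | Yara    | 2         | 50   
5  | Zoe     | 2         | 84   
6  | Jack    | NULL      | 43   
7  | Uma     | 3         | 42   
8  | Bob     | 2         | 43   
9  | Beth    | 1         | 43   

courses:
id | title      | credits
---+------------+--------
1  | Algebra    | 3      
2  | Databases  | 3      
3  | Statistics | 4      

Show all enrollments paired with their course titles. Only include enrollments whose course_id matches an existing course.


INNER JOIN keeps only enrollments rows whose course_id matches an id in courses. Walk through each enrollment:
  - enrollment 1 (Pete): course_id=1 -> matches Algebra
  - enrollment 2 (Victor): course_id=2 -> matches Databases
  - enrollment 3 (Dana): course_id=NULL, no match -> dropped
  - enrollment 4 (Yara): course_id=2 -> matches Databases
  - enrollment 5 (Zoe): course_id=2 -> matches Databases
  - enrollment 6 (Jack): course_id=NULL, no match -> dropped
  - enrollment 7 (Uma): course_id=3 -> matches Statistics
  - enrollment 8 (Bob): course_id=2 -> matches Databases
  - enrollment 9 (Beth): course_id=1 -> matches Algebra
So 2 of 9 rows are dropped.

SQL:
SELECT a.student, b.title AS course
FROM enrollments a
INNER JOIN courses b ON a.course_id = b.id

Result:
student | course    
--------+-----------
Pete    | Algebra   
Victor  | Databases 
Yara    | Databases 
Zoe     | Databases 
Uma     | Statistics
Bob     | Databases 
Beth    | Algebra   


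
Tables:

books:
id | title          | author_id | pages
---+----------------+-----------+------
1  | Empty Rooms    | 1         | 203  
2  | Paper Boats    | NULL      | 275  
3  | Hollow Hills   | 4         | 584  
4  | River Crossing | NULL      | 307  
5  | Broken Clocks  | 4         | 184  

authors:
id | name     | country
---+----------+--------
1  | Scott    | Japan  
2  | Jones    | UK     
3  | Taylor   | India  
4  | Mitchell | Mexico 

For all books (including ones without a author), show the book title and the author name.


LEFT JOIN keeps every row from books (the left table); where author_id has no match in authors, the author columns become NULL. Walk through each book:
  - book 1 (Empty Rooms): author_id=1 -> matches Scott
  - book 2 (Paper Boats): author_id=NULL, no match -> kept with NULL
  - book 3 (Hollow Hills): author_id=4 -> matches Mitchell
  - book 4 (River Crossing): author_id=NULL, no match -> kept with NULL
  - book 5 (Broken Clocks): author_id=4 -> matches Mitchell
All 5 rows appear; 2 have NULL author.

SQL:
SELECT a.title, b.name AS author
FROM books a
LEFT JOIN authors b ON a.author_id = b.id

Result:
title          | author  
---------------+---------
Empty Rooms    | Scott   
Paper Boats    | NULL    
Hollow Hills   | Mitchell
River Crossing | NULL    
Broken Clocks  | Mitchell


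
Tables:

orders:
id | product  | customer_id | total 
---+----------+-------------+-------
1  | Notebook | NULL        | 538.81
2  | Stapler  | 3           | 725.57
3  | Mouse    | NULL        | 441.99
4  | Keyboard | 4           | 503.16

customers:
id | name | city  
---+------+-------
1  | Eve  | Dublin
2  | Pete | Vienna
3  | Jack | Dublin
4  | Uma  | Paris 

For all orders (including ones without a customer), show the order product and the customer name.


LEFT JOIN keeps every row from orders (the left table); where customer_id has no match in customers, the customer columns become NULL. Walk through each order:
  - order 1 (Notebook): customer_id=NULL, no match -> kept with NULL
  - order 2 (Stapler): customer_id=3 -> matches Jack
  - order 3 (Mouse): customer_id=NULL, no match -> kept with NULL
  - order 4 (Keyboard): customer_id=4 -> matches Uma
All 4 rows appear; 2 have NULL customer.

SQL:
SELECT a.product, b.name AS customer
FROM orders a
LEFT JOIN customers b ON a.customer_id = b.id

Result:
product  | customer
---------+---------
Notebook | NULL    
Stapler  | Jack    
Mouse    | NULL    
Keyboard | Uma     


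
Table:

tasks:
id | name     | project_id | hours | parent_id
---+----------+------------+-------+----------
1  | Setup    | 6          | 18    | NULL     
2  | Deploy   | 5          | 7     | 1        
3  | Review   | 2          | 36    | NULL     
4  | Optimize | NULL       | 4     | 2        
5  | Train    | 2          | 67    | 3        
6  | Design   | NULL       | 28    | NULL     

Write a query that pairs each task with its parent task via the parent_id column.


This is a self-join: tasks is joined to a second copy of itself, matching each row's parent_id to another row's id. Use LEFT JOIN so rows with parent_id=NULL are kept.
  - task 1 (Setup): parent_id=NULL -> NULL
  - task 2 (Deploy): parent_id=1 -> Setup
  - task 3 (Review): parent_id=NULL -> NULL
  - task 4 (Optimize): parent_id=2 -> Deploy
  - task 5 (Train): parent_id=3 -> Review
  - task 6 (Design): parent_id=NULL -> NULL

SQL:
SELECT a.name AS item, b.name AS parent
FROM tasks a
LEFT JOIN tasks b ON a.parent_id = b.id

Result:
item     | parent
---------+-------
Setup    | NULL  
Deploy   | Setup 
Review   | NULL  
Optimize | Deploy
Train    | Review
Design   | NULL  


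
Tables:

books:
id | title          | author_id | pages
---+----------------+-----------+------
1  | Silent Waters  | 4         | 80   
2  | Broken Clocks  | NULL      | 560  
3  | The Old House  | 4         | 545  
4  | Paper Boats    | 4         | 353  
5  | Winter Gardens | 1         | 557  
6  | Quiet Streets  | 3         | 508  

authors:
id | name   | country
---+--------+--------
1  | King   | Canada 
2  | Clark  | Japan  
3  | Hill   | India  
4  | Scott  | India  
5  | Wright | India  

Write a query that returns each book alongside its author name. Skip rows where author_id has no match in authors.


INNER JOIN keeps only books rows whose author_id matches an id in authors. Walk through each book:
  - book 1 (Silent Waters): author_id=4 -> matches Scott
  - book 2 (Broken Clocks): author_id=NULL, no match -> dropped
  - book 3 (The Old House): author_id=4 -> matches Scott
  - book 4 (Paper Boats): author_id=4 -> matches Scott
  - book 5 (Winter Gardens): author_id=1 -> matches King
  - book 6 (Quiet Streets): author_id=3 -> matches Hill
So 1 of 6 rows is dropped.

SQL:
SELECT a.title, b.name AS author
FROM books a
INNER JOIN authors b ON a.author_id = b.id

Result:
title          | author
---------------+-------
Silent Waters  | Scott 
The Old House  | Scott 
Paper Boats    | Scott 
Winter Gardens | King  
Quiet Streets  | Hill  


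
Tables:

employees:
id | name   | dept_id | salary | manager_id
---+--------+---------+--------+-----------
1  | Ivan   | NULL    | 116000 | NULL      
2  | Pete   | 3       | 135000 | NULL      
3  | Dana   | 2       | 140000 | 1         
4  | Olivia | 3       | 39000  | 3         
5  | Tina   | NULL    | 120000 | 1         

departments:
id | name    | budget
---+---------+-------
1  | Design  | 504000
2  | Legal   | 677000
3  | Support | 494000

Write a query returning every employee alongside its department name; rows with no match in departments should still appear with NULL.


LEFT JOIN keeps every row from employees (the left table); where dept_id has no match in departments, the department columns become NULL. Walk through each employee:
  - employee 1 (Ivan): dept_id=NULL, no match -> kept with NULL
  - employee 2 (Pete): dept_id=3 -> matches Support
  - employee 3 (Dana): dept_id=2 -> matches Legal
  - employee 4 (Olivia): dept_id=3 -> matches Support
  - employee 5 (Tina): dept_id=NULL, no match -> kept with NULL
All 5 rows appear; 2 have NULL department.

SQL:
SELECT a.name, b.name AS department
FROM employees a
LEFT JOIN departments b ON a.dept_id = b.id

Result:
name   | department
-------+-----------
Ivan   | NULL      
Pete   | Support   
Dana   | Legal     
Olivia | Support   
Tina   | NULL      


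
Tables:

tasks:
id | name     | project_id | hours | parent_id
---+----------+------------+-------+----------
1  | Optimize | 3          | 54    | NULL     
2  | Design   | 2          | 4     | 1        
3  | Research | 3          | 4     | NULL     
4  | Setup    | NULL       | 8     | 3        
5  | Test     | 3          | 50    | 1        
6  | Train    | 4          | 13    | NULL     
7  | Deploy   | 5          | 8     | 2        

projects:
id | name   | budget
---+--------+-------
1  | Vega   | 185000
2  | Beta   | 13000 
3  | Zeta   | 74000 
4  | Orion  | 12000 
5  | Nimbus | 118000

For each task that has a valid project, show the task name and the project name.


INNER JOIN keeps only tasks rows whose project_id matches an id in projects. Walk through each task:
  - task 1 (Optimize): project_id=3 -> matches Zeta
  - task 2 (Design): project_id=2 -> matches Beta
  - task 3 (Research): project_id=3 -> matches Zeta
  - task 4 (Setup): project_id=NULL, no match -> dropped
  - task 5 (Test): project_id=3 -> matches Zeta
  - task 6 (Train): project_id=4 -> matches Orion
  - task 7 (Deploy): project_id=5 -> matches Nimbus
So 1 of 7 rows is dropped.

SQL:
SELECT a.name, b.name AS project
FROM tasks a
INNER JOIN projects b ON a.project_id = b.id

Result:
name     | project
---------+--------
Optimize | Zeta   
Design   | Beta   
Research | Zeta   
Test     | Zeta   
Train    | Orion  
Deploy   | Nimbus 


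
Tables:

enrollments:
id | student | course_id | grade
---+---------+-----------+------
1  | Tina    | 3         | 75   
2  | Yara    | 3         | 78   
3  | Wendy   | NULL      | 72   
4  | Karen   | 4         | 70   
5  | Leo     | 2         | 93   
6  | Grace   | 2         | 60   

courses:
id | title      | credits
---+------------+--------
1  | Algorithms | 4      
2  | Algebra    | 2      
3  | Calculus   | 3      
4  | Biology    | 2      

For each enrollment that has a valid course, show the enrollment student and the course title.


INNER JOIN keeps only enrollments rows whose course_id matches an id in courses. Walk through each enrollment:
  - enrollment 1 (Tina): course_id=3 -> matches Calculus
  - enrollment 2 (Yara): course_id=3 -> matches Calculus
  - enrollment 3 (Wendy): course_id=NULL, no match -> dropped
  - enrollment 4 (Karen): course_id=4 -> matches Biology
  - enrollment 5 (Leo): course_id=2 -> matches Algebra
  - enrollment 6 (Grace): course_id=2 -> matches Algebra
So 1 of 6 rows is dropped.

SQL:
SELECT a.student, b.title AS course
FROM enrollments a
INNER JOIN courses b ON a.course_id = b.id

Result:
student | course  
--------+---------
Tina    | Calculus
Yara    | Calculus
Karen   | Biology 
Leo     | Algebra 
Grace   | Algebra 


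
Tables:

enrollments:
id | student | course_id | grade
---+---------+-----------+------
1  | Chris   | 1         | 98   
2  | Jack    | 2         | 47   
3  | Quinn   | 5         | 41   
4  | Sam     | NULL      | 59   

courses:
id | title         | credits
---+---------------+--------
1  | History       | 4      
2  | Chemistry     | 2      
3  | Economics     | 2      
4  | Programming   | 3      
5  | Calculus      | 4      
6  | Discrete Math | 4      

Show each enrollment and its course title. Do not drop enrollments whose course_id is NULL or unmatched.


LEFT JOIN keeps every row from enrollments (the left table); where course_id has no match in courses, the course columns become NULL. Walk through each enrollment:
  - enrollment 1 (Chris): course_id=1 -> matches History
  - enrollment 2 (Jack): course_id=2 -> matches Chemistry
  - enrollment 3 (Quinn): course_id=5 -> matches Calculus
  - enrollment 4 (Sam): course_id=NULL, no match -> kept with NULL
All 4 rows appear; 1 has NULL course.

SQL:
SELECT a.student, b.title AS course
FROM enrollments a
LEFT JOIN courses b ON a.course_id = b.id

Result:
student | course   
--------+----------
Chris   | History  
Jack    | Chemistry
Quinn   | Calculus 
Sam     | NULL     


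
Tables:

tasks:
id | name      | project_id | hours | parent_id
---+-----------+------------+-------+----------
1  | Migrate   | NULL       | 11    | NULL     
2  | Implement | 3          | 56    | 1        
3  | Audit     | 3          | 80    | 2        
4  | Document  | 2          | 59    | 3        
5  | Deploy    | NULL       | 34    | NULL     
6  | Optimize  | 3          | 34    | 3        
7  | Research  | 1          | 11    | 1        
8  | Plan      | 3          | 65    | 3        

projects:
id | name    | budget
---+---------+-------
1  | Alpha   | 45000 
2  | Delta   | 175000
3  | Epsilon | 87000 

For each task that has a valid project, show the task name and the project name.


INNER JOIN keeps only tasks rows whose project_id matches an id in projects. Walk through each task:
  - task 1 (Migrate): project_id=NULL, no match -> dropped
  - task 2 (Implement): project_id=3 -> matches Epsilon
  - task 3 (Audit): project_id=3 -> matches Epsilon
  - task 4 (Document): project_id=2 -> matches Delta
  - task 5 (Deploy): project_id=NULL, no match -> dropped
  - task 6 (Optimize): project_id=3 -> matches Epsilon
  - task 7 (Research): project_id=1 -> matches Alpha
  - task 8 (Plan): project_id=3 -> matches Epsilon
So 2 of 8 rows are dropped.

SQL:
SELECT a.name, b.name AS project
FROM tasks a
INNER JOIN projects b ON a.project_id = b.id

Result:
name      | project
----------+--------
Implement | Epsilon
Audit     | Epsilon
Document  | Delta  
Optimize  | Epsilon
Research  | Alpha  
Plan      | Epsilon


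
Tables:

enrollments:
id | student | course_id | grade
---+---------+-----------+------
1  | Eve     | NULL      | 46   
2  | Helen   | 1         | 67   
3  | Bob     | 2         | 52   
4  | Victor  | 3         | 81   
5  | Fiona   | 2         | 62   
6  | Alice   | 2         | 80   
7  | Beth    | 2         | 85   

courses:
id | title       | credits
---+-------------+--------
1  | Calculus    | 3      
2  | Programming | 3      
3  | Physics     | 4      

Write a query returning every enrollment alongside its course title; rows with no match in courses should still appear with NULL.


LEFT JOIN keeps every row from enrollments (the left table); where course_id has no match in courses, the course columns become NULL. Walk through each enrollment:
  - enrollment 1 (Eve): course_id=NULL, no match -> kept with NULL
  - enrollment 2 (Helen): course_id=1 -> matches Calculus
  - enrollment 3 (Bob): course_id=2 -> matches Programming
  - enrollment 4 (Victor): course_id=3 -> matches Physics
  - enrollment 5 (Fiona): course_id=2 -> matches Programming
  - enrollment 6 (Alice): course_id=2 -> matches Programming
  - enrollment 7 (Beth): course_id=2 -> matches Programming
All 7 rows appear; 1 has NULL course.

SQL:
SELECT a.student, b.title AS course
FROM enrollments a
LEFT JOIN courses b ON a.course_id = b.id

Result:
student | course     
--------+------------
Eve     | NULL       
Helen   | Calculus   
Bob     | Programming
Victor  | Physics    
Fiona   | Programming
Alice   | Programming
Beth    | Programming


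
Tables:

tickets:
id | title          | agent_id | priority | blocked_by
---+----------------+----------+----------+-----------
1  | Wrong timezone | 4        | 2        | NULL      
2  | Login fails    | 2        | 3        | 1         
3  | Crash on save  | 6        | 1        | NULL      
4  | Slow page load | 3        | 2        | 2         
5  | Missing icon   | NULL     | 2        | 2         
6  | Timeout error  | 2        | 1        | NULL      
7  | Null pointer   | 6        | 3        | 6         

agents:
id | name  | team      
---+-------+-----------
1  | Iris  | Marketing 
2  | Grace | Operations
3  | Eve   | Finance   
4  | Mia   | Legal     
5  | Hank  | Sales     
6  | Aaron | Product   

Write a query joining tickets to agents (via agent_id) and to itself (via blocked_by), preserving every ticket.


Two LEFT JOINs from the same base table tickets: one to agents via agent_id, one to tickets itself via blocked_by. Both are LEFT so every ticket is preserved.
Match against agents:
  - ticket 1 (Wrong timezone): agent_id=4 -> matches Mia
  - ticket 2 (Login fails): agent_id=2 -> matches Grace
  - ticket 3 (Crash on save): agent_id=6 -> matches Aaron
  - ticket 4 (Slow page load): agent_id=3 -> matches Eve
  - ticket 5 (Missing icon): agent_id=NULL, no match -> kept with NULL
  - ticket 6 (Timeout error): agent_id=2 -> matches Grace
  - ticket 7 (Null pointer): agent_id=6 -> matches Aaron
Match against tickets (self):
  - ticket 1 (Wrong timezone): blocked_by=NULL -> NULL
  - ticket 2 (Login fails): blocked_by=1 -> Wrong timezone
  - ticket 3 (Crash on save): blocked_by=NULL -> NULL
  - ticket 4 (Slow page load): blocked_by=2 -> Login fails
  - ticket 5 (Missing icon): blocked_by=2 -> Login fails
  - ticket 6 (Timeout error): blocked_by=NULL -> NULL
  - ticket 7 (Null pointer): blocked_by=6 -> Timeout error

SQL:
SELECT a.title, b.name AS agent, c.title AS blocked_by
FROM tickets a
LEFT JOIN agents b ON a.agent_id = b.id
LEFT JOIN tickets c ON a.blocked_by = c.id

Result:
title          | agent | blocked_by    
---------------+-------+---------------
Wrong timezone | Mia   | NULL          
Login fails    | Grace | Wrong timezone
Crash on save  | Aaron | NULL          
Slow page load | Eve   | Login fails   
Missing icon   | NULL  | Login fails   
Timeout error  | Grace | NULL          
Null pointer   | Aaron | Timeout error 


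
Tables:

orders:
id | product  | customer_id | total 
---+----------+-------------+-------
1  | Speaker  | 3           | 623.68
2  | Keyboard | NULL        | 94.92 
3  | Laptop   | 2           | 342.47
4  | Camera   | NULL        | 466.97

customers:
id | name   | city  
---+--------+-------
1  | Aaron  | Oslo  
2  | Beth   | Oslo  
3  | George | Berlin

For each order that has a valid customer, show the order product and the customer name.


INNER JOIN keeps only orders rows whose customer_id matches an id in customers. Walk through each order:
  - order 1 (Speaker): customer_id=3 -> matches George
  - order 2 (Keyboard): customer_id=NULL, no match -> dropped
  - order 3 (Laptop): customer_id=2 -> matches Beth
  - order 4 (Camera): customer_id=NULL, no match -> dropped
So 2 of 4 rows are dropped.

SQL:
SELECT a.product, b.name AS customer
FROM orders a
INNER JOIN customers b ON a.customer_id = b.id

Result:
product | customer
--------+---------
Speaker | George  
Laptop  | Beth    


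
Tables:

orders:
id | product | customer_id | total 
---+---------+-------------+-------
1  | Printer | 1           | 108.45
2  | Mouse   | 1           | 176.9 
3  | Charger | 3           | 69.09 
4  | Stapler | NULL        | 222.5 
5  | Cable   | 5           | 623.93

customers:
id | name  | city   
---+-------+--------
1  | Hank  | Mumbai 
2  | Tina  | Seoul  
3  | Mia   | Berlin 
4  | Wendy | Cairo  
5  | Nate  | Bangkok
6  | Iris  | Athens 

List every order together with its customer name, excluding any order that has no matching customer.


INNER JOIN keeps only orders rows whose customer_id matches an id in customers. Walk through each order:
  - order 1 (Printer): customer_id=1 -> matches Hank
  - order 2 (Mouse): customer_id=1 -> matches Hank
  - order 3 (Charger): customer_id=3 -> matches Mia
  - order 4 (Stapler): customer_id=NULL, no match -> dropped
  - order 5 (Cable): customer_id=5 -> matches Nate
So 1 of 5 rows is dropped.

SQL:
SELECT a.product, b.name AS customer
FROM orders a
INNER JOIN customers b ON a.customer_id = b.id

Result:
product | customer
--------+---------
Printer | Hank    
Mouse   | Hank    
Charger | Mia     
Cable   | Nate    


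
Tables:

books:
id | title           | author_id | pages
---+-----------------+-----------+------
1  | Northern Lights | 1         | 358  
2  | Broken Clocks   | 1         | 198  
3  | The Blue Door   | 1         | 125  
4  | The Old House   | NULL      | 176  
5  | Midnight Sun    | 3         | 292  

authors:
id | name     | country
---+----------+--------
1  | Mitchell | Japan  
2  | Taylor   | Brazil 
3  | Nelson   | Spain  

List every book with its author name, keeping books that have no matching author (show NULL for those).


LEFT JOIN keeps every row from books (the left table); where author_id has no match in authors, the author columns become NULL. Walk through each book:
  - book 1 (Northern Lights): author_id=1 -> matches Mitchell
  - book 2 (Broken Clocks): author_id=1 -> matches Mitchell
  - book 3 (The Blue Door): author_id=1 -> matches Mitchell
  - book 4 (The Old House): author_id=NULL, no match -> kept with NULL
  - book 5 (Midnight Sun): author_id=3 -> matches Nelson
All 5 rows appear; 1 has NULL author.

SQL:
SELECT a.title, b.name AS author
FROM books a
LEFT JOIN authors b ON a.author_id = b.id

Result:
title           | author  
----------------+---------
Northern Lights | Mitchell
Broken Clocks   | Mitchell
The Blue Door   | Mitchell
The Old House   | NULL    
Midnight Sun    | Nelson  


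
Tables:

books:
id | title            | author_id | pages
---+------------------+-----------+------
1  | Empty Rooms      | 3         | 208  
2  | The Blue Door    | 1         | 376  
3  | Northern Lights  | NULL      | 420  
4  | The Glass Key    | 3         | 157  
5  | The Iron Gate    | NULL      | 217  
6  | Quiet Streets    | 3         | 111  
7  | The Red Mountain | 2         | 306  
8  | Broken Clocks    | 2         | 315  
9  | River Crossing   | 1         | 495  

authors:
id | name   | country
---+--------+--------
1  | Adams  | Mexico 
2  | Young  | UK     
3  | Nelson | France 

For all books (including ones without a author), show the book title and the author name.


LEFT JOIN keeps every row from books (the left table); where author_id has no match in authors, the author columns become NULL. Walk through each book:
  - book 1 (Empty Rooms): author_id=3 -> matches Nelson
  - book 2 (The Blue Door): author_id=1 -> matches Adams
  - book 3 (Northern Lights): author_id=NULL, no match -> kept with NULL
  - book 4 (The Glass Key): author_id=3 -> matches Nelson
  - book 5 (The Iron Gate): author_id=NULL, no match -> kept with NULL
  - book 6 (Quiet Streets): author_id=3 -> matches Nelson
  - book 7 (The Red Mountain): author_id=2 -> matches Young
  - book 8 (Broken Clocks): author_id=2 -> matches Young
  - book 9 (River Crossing): author_id=1 -> matches Adams
All 9 rows appear; 2 have NULL author.

SQL:
SELECT a.title, b.name AS author
FROM books a
LEFT JOIN authors b ON a.author_id = b.id

Result:
title            | author
-----------------+-------
Empty Rooms      | Nelson
The Blue Door    | Adams 
Northern Lights  | NULL  
The Glass Key    | Nelson
The Iron Gate    | NULL  
Quiet Streets    | Nelson
The Red Mountain | Young 
Broken Clocks    | Young 
River Crossing   | Adams 


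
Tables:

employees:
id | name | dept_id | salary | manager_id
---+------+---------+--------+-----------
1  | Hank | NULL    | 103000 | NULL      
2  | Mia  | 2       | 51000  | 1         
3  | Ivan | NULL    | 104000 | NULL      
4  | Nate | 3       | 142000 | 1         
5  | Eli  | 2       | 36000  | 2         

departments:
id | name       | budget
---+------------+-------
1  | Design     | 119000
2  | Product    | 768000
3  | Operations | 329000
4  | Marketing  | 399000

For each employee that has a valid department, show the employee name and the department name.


INNER JOIN keeps only employees rows whose dept_id matches an id in departments. Walk through each employee:
  - employee 1 (Hank): dept_id=NULL, no match -> dropped
  - employee 2 (Mia): dept_id=2 -> matches Product
  - employee 3 (Ivan): dept_id=NULL, no match -> dropped
  - employee 4 (Nate): dept_id=3 -> matches Operations
  - employee 5 (Eli): dept_id=2 -> matches Product
So 2 of 5 rows are dropped.

SQL:
SELECT a.name, b.name AS department
FROM employees a
INNER JOIN departments b ON a.dept_id = b.id

Result:
name | department
-----+-----------
Mia  | Product   
Nate | Operations
Eli  | Product   


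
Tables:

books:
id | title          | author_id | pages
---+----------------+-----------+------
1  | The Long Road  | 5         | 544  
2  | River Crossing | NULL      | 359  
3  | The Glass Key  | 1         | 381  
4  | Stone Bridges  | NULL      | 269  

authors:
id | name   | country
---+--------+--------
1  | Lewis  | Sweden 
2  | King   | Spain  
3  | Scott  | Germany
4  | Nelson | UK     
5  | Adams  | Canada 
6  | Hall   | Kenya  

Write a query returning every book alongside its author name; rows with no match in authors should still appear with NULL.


LEFT JOIN keeps every row from books (the left table); where author_id has no match in authors, the author columns become NULL. Walk through each book:
  - book 1 (The Long Road): author_id=5 -> matches Adams
  - book 2 (River Crossing): author_id=NULL, no match -> kept with NULL
  - book 3 (The Glass Key): author_id=1 -> matches Lewis
  - book 4 (Stone Bridges): author_id=NULL, no match -> kept with NULL
All 4 rows appear; 2 have NULL author.

SQL:
SELECT a.title, b.name AS author
FROM books a
LEFT JOIN authors b ON a.author_id = b.id

Result:
title          | author
---------------+-------
The Long Road  | Adams 
River Crossing | NULL  
The Glass Key  | Lewis 
Stone Bridges  | NULL  


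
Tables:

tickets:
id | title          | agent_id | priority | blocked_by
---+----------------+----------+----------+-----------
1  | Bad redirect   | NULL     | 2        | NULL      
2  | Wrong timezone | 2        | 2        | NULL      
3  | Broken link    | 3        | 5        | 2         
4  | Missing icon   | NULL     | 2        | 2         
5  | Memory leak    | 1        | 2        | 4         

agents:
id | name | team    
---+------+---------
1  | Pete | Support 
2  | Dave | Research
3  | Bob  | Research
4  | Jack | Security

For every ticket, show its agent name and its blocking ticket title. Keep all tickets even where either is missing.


Two LEFT JOINs from the same base table tickets: one to agents via agent_id, one to tickets itself via blocked_by. Both are LEFT so every ticket is preserved.
Match against agents:
  - ticket 1 (Bad redirect): agent_id=NULL, no match -> kept with NULL
  - ticket 2 (Wrong timezone): agent_id=2 -> matches Dave
  - ticket 3 (Broken link): agent_id=3 -> matches Bob
  - ticket 4 (Missing icon): agent_id=NULL, no match -> kept with NULL
  - ticket 5 (Memory leak): agent_id=1 -> matches Pete
Match against tickets (self):
  - ticket 1 (Bad redirect): blocked_by=NULL -> NULL
  - ticket 2 (Wrong timezone): blocked_by=NULL -> NULL
  - ticket 3 (Broken link): blocked_by=2 -> Wrong timezone
  - ticket 4 (Missing icon): blocked_by=2 -> Wrong timezone
  - ticket 5 (Memory leak): blocked_by=4 -> Missing icon

SQL:
SELECT a.title, b.name AS agent, c.title AS blocked_by
FROM tickets a
LEFT JOIN agents b ON a.agent_id = b.id
LEFT JOIN tickets c ON a.blocked_by = c.id

Result:
title          | agent | blocked_by    
---------------+-------+---------------
Bad redirect   | NULL  | NULL          
Wrong timezone | Dave  | NULL          
Broken link    | Bob   | Wrong timezone
Missing icon   | NULL  | Wrong timezone
Memory leak    | Pete  | Missing icon  


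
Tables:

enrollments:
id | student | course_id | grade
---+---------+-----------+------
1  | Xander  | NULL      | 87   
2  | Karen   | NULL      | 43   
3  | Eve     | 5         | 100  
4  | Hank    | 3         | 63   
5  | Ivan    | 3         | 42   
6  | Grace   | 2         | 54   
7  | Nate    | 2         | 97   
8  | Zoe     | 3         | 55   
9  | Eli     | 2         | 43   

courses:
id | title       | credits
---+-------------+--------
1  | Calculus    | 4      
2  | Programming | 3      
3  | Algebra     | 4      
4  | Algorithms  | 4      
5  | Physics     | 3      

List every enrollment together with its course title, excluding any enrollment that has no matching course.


INNER JOIN keeps only enrollments rows whose course_id matches an id in courses. Walk through each enrollment:
  - enrollment 1 (Xander): course_id=NULL, no match -> dropped
  - enrollment 2 (Karen): course_id=NULL, no match -> dropped
  - enrollment 3 (Eve): course_id=5 -> matches Physics
  - enrollment 4 (Hank): course_id=3 -> matches Algebra
  - enrollment 5 (Ivan): course_id=3 -> matches Algebra
  - enrollment 6 (Grace): course_id=2 -> matches Programming
  - enrollment 7 (Nate): course_id=2 -> matches Programming
  - enrollment 8 (Zoe): course_id=3 -> matches Algebra
  - enrollment 9 (Eli): course_id=2 -> matches Programming
So 2 of 9 rows are dropped.

SQL:
SELECT a.student, b.title AS course
FROM enrollments a
INNER JOIN courses b ON a.course_id = b.id

Result:
student | course     
--------+------------
Eve     | Physics    
Hank    | Algebra    
Ivan    | Algebra    
Grace   | Programming
Nate    | Programming
Zoe     | Algebra    
Eli     | Programming


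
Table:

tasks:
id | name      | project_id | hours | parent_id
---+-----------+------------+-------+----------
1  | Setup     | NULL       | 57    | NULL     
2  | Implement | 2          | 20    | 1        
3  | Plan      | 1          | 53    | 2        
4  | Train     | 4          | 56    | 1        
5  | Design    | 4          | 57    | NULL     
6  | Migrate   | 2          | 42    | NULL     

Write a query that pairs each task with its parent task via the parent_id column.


This is a self-join: tasks is joined to a second copy of itself, matching each row's parent_id to another row's id. Use LEFT JOIN so rows with parent_id=NULL are kept.
  - task 1 (Setup): parent_id=NULL -> NULL
  - task 2 (Implement): parent_id=1 -> Setup
  - task 3 (Plan): parent_id=2 -> Implement
  - task 4 (Train): parent_id=1 -> Setup
  - task 5 (Design): parent_id=NULL -> NULL
  - task 6 (Migrate): parent_id=NULL -> NULL

SQL:
SELECT a.name AS item, b.name AS parent
FROM tasks a
LEFT JOIN tasks b ON a.parent_id = b.id

Result:
item      | parent   
----------+----------
Setup     | NULL     
Implement | Setup    
Plan      | Implement
Train     | Setup    
Design    | NULL     
Migrate   | NULL     


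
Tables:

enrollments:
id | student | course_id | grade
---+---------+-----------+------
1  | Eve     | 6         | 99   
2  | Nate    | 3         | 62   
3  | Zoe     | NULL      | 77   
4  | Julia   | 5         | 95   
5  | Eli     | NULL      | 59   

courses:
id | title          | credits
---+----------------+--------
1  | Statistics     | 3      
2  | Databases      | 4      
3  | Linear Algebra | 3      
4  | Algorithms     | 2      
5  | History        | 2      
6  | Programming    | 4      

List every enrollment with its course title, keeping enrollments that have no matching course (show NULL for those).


LEFT JOIN keeps every row from enrollments (the left table); where course_id has no match in courses, the course columns become NULL. Walk through each enrollment:
  - enrollment 1 (Eve): course_id=6 -> matches Programming
  - enrollment 2 (Nate): course_id=3 -> matches Linear Algebra
  - enrollment 3 (Zoe): course_id=NULL, no match -> kept with NULL
  - enrollment 4 (Julia): course_id=5 -> matches History
  - enrollment 5 (Eli): course_id=NULL, no match -> kept with NULL
All 5 rows appear; 2 have NULL course.

SQL:
SELECT a.student, b.title AS course
FROM enrollments a
LEFT JOIN courses b ON a.course_id = b.id

Result:
student | course        
--------+---------------
Eve     | Programming   
Nate    | Linear Algebra
Zoe     | NULL          
Julia   | History       
Eli     | NULL          


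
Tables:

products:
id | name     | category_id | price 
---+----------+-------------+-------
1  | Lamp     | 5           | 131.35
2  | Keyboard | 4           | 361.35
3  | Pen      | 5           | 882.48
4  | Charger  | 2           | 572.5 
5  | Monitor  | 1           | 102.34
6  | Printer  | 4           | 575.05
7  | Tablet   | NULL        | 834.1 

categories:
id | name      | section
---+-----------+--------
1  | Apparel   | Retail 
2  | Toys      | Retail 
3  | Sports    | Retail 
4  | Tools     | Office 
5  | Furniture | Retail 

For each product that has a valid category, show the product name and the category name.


INNER JOIN keeps only products rows whose category_id matches an id in categories. Walk through each product:
  - product 1 (Lamp): category_id=5 -> matches Furniture
  - product 2 (Keyboard): category_id=4 -> matches Tools
  - product 3 (Pen): category_id=5 -> matches Furniture
  - product 4 (Charger): category_id=2 -> matches Toys
  - product 5 (Monitor): category_id=1 -> matches Apparel
  - product 6 (Printer): category_id=4 -> matches Tools
  - product 7 (Tablet): category_id=NULL, no match -> dropped
So 1 of 7 rows is dropped.

SQL:
SELECT a.name, b.name AS category
FROM products a
INNER JOIN categories b ON a.category_id = b.id

Result:
name     | category 
---------+----------
Lamp     | Furniture
Keyboard | Tools    
Pen      | Furniture
Charger  | Toys     
Monitor  | Apparel  
Printer  | Tools    


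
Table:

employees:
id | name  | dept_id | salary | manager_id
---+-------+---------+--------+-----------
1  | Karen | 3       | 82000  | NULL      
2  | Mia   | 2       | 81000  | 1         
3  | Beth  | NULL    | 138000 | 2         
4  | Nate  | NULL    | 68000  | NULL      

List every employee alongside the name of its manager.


This is a self-join: employees is joined to a second copy of itself, matching each row's manager_id to another row's id. Use LEFT JOIN so rows with manager_id=NULL are kept.
  - employee 1 (Karen): manager_id=NULL -> NULL
  - employee 2 (Mia): manager_id=1 -> Karen
  - employee 3 (Beth): manager_id=2 -> Mia
  - employee 4 (Nate): manager_id=NULL -> NULL

SQL:
SELECT a.name AS item, b.name AS manager
FROM employees a
LEFT JOIN employees b ON a.manager_id = b.id

Result:
item  | manager
------+--------
Karen | NULL   
Mia   | Karen  
Beth  | Mia    
Nate  | NULL   


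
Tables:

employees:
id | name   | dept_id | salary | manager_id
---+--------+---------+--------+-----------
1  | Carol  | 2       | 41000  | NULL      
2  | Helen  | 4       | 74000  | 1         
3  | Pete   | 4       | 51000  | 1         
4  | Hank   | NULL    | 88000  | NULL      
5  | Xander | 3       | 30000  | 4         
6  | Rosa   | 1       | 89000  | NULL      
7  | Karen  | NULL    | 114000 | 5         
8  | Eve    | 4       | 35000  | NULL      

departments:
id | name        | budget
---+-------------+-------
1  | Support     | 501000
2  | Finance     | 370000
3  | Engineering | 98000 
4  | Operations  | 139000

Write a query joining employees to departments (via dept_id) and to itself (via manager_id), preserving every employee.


Two LEFT JOINs from the same base table employees: one to departments via dept_id, one to employees itself via manager_id. Both are LEFT so every employee is preserved.
Match against departments:
  - employee 1 (Carol): dept_id=2 -> matches Finance
  - employee 2 (Helen): dept_id=4 -> matches Operations
  - employee 3 (Pete): dept_id=4 -> matches Operations
  - employee 4 (Hank): dept_id=NULL, no match -> kept with NULL
  - employee 5 (Xander): dept_id=3 -> matches Engineering
  - employee 6 (Rosa): dept_id=1 -> matches Support
  - employee 7 (Karen): dept_id=NULL, no match -> kept with NULL
  - employee 8 (Eve): dept_id=4 -> matches Operations
Match against employees (self):
  - employee 1 (Carol): manager_id=NULL -> NULL
  - employee 2 (Helen): manager_id=1 -> Carol
  - employee 3 (Pete): manager_id=1 -> Carol
  - employee 4 (Hank): manager_id=NULL -> NULL
  - employee 5 (Xander): manager_id=4 -> Hank
  - employee 6 (Rosa): manager_id=NULL -> NULL
  - employee 7 (Karen): manager_id=5 -> Xander
  - employee 8 (Eve): manager_id=NULL -> NULL

SQL:
SELECT a.name, b.name AS department, c.name AS manager
FROM employees a
LEFT JOIN departments b ON a.dept_id = b.id
LEFT JOIN employees c ON a.manager_id = c.id

Result:
name   | department  | manager
-------+-------------+--------
Carol  | Finance     | NULL   
Helen  | Operations  | Carol  
Pete   | Operations  | Carol  
Hank   | NULL        | NULL   
Xander | Engineering | Hank   
Rosa   | Support     | NULL   
Karen  | NULL        | Xander 
Eve    | Operations  | NULL   


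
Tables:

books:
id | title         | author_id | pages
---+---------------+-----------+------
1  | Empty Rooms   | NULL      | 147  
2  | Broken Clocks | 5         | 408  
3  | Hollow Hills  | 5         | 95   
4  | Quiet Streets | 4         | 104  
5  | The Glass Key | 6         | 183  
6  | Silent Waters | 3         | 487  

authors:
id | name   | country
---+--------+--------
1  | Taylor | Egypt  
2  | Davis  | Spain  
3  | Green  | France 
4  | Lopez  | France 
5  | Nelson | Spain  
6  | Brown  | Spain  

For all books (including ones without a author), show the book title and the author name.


LEFT JOIN keeps every row from books (the left table); where author_id has no match in authors, the author columns become NULL. Walk through each book:
  - book 1 (Empty Rooms): author_id=NULL, no match -> kept with NULL
  - book 2 (Broken Clocks): author_id=5 -> matches Nelson
  - book 3 (Hollow Hills): author_id=5 -> matches Nelson
  - book 4 (Quiet Streets): author_id=4 -> matches Lopez
  - book 5 (The Glass Key): author_id=6 -> matches Brown
  - book 6 (Silent Waters): author_id=3 -> matches Green
All 6 rows appear; 1 has NULL author.

SQL:
SELECT a.title, b.name AS author
FROM books a
LEFT JOIN authors b ON a.author_id = b.id

Result:
title         | author
--------------+-------
Empty Rooms   | NULL  
Broken Clocks | Nelson
Hollow Hills  | Nelson
Quiet Streets | Lopez 
The Glass Key | Brown 
Silent Waters | Green 


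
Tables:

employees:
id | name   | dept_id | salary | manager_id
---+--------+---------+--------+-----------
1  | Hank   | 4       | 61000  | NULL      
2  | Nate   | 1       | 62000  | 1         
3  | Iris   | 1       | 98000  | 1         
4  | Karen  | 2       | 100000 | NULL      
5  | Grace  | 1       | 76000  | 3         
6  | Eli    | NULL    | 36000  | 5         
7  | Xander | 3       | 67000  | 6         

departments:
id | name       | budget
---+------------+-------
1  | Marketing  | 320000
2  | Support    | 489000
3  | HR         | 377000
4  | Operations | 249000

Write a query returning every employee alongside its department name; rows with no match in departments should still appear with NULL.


LEFT JOIN keeps every row from employees (the left table); where dept_id has no match in departments, the department columns become NULL. Walk through each employee:
  - employee 1 (Hank): dept_id=4 -> matches Operations
  - employee 2 (Nate): dept_id=1 -> matches Marketing
  - employee 3 (Iris): dept_id=1 -> matches Marketing
  - employee 4 (Karen): dept_id=2 -> matches Support
  - employee 5 (Grace): dept_id=1 -> matches Marketing
  - employee 6 (Eli): dept_id=NULL, no match -> kept with NULL
  - employee 7 (Xander): dept_id=3 -> matches HR
All 7 rows appear; 1 has NULL department.

SQL:
SELECT a.name, b.name AS department
FROM employees a
LEFT JOIN departments b ON a.dept_id = b.id

Result:
name   | department
-------+-----------
Hank   | Operations
Nate   | Marketing 
Iris   | Marketing 
Karen  | Support   
Grace  | Marketing 
Eli    | NULL      
Xander | HR        


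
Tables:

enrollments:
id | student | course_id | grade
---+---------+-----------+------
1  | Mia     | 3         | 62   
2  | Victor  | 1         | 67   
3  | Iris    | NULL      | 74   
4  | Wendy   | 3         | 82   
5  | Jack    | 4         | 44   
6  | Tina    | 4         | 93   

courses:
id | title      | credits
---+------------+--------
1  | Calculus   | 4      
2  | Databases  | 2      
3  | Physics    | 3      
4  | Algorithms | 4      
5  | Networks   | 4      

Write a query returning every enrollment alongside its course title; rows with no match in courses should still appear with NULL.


LEFT JOIN keeps every row from enrollments (the left table); where course_id has no match in courses, the course columns become NULL. Walk through each enrollment:
  - enrollment 1 (Mia): course_id=3 -> matches Physics
  - enrollment 2 (Victor): course_id=1 -> matches Calculus
  - enrollment 3 (Iris): course_id=NULL, no match -> kept with NULL
  - enrollment 4 (Wendy): course_id=3 -> matches Physics
  - enrollment 5 (Jack): course_id=4 -> matches Algorithms
  - enrollment 6 (Tina): course_id=4 -> matches Algorithms
All 6 rows appear; 1 has NULL course.

SQL:
SELECT a.student, b.title AS course
FROM enrollments a
LEFT JOIN courses b ON a.course_id = b.id

Result:
student | course    
--------+-----------
Mia     | Physics   
Victor  | Calculus  
Iris    | NULL      
Wendy   | Physics   
Jack    | Algorithms
Tina    | Algorithms
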